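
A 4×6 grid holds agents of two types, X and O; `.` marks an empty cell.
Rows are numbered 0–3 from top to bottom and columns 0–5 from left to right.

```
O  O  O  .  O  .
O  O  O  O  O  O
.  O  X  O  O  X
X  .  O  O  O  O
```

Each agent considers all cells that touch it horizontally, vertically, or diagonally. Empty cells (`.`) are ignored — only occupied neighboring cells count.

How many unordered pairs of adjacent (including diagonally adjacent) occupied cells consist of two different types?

13

Scan each occupied cell's neighbors to the right and below (and the two forward diagonals) so each pair is counted once.
Row 0: O(0,0)–O(0,1)= O(0,0)–O(1,0)= O(0,0)–O(1,1)= O(0,1)–O(0,2)= O(0,1)–O(1,1)= O(0,1)–O(1,2)= O(0,1)–O(1,0)= O(0,2)–O(1,2)= O(0,2)–O(1,3)= O(0,2)–O(1,1)= O(0,4)–O(1,4)= O(0,4)–O(1,5)= O(0,4)–O(1,3)=  → 0/13 unlike.
Row 1: O(1,0)–O(1,1)= O(1,0)–O(2,1)= O(1,1)–O(1,2)= O(1,1)–O(2,1)= O(1,1)–X(2,2)≠ O(1,2)–O(1,3)= O(1,2)–X(2,2)≠ O(1,2)–O(2,3)= O(1,2)–O(2,1)= O(1,3)–O(1,4)= O(1,3)–O(2,3)= O(1,3)–O(2,4)= O(1,3)–X(2,2)≠ O(1,4)–O(1,5)= O(1,4)–O(2,4)= O(1,4)–X(2,5)≠ O(1,4)–O(2,3)= O(1,5)–X(2,5)≠ O(1,5)–O(2,4)=  → 5/19 unlike.
Row 2: O(2,1)–X(2,2)≠ O(2,1)–O(3,2)= O(2,1)–X(3,0)≠ X(2,2)–O(2,3)≠ X(2,2)–O(3,2)≠ X(2,2)–O(3,3)≠ O(2,3)–O(2,4)= O(2,3)–O(3,3)= O(2,3)–O(3,4)= O(2,3)–O(3,2)= O(2,4)–X(2,5)≠ O(2,4)–O(3,4)= O(2,4)–O(3,5)= O(2,4)–O(3,3)= X(2,5)–O(3,5)≠ X(2,5)–O(3,4)≠  → 8/16 unlike.
Row 3: O(3,2)–O(3,3)= O(3,3)–O(3,4)= O(3,4)–O(3,5)=  → 0/3 unlike.
Total adjacent occupied pairs: 51; unlike-type pairs: 13.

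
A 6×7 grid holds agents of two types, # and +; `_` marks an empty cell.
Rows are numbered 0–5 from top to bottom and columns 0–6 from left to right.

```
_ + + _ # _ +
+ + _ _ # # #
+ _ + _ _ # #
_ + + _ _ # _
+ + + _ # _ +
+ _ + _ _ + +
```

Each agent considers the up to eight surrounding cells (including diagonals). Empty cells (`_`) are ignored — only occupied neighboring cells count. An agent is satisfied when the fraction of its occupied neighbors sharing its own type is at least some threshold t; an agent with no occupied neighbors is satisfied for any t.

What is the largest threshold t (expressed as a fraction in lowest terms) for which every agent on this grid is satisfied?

0/1

(0,1)+ 3/3
(0,2)+ 2/2
(0,4)# 2/2
(0,6)+ 0/2
(1,0)+ 3/3
(1,1)+ 5/5
(1,4)# 3/3
(1,5)# 5/6
(1,6)# 3/4
(2,0)+ 3/3
(2,2)+ 3/3
(2,5)# 5/5
(2,6)# 4/4
(3,1)+ 6/6
(3,2)+ 4/4
(3,5)# 3/4
(4,0)+ 3/3
(4,1)+ 6/6
(4,2)+ 4/4
(4,4)# 1/2
(4,6)+ 2/3
(5,0)+ 2/2
(5,2)+ 2/2
(5,5)+ 2/3
(5,6)+ 2/2
The smallest same-type fraction is 0/2 at (0,6), which reduces to 0/1. Any threshold above that leaves this agent unsatisfied.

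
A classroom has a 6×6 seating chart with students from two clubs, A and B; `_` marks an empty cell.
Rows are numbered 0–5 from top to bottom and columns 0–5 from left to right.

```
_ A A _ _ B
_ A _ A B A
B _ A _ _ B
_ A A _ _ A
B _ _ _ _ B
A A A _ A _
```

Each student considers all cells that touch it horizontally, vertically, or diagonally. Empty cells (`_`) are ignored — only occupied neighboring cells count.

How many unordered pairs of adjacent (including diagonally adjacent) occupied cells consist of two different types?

12

Scan each occupied cell's neighbors to the right and below (and the two forward diagonals) so each pair is counted once.
Row 0: A(0,1)–A(0,2)= A(0,1)–A(1,1)= A(0,2)–A(1,3)= A(0,2)–A(1,1)= B(0,5)–A(1,5)≠ B(0,5)–B(1,4)=  → 1/6 unlike.
Row 1: A(1,1)–A(2,2)= A(1,1)–B(2,0)≠ A(1,3)–B(1,4)≠ A(1,3)–A(2,2)= B(1,4)–A(1,5)≠ B(1,4)–B(2,5)= A(1,5)–B(2,5)≠  → 4/7 unlike.
Row 2: B(2,0)–A(3,1)≠ A(2,2)–A(3,2)= A(2,2)–A(3,1)= B(2,5)–A(3,5)≠  → 2/4 unlike.
Row 3: A(3,1)–A(3,2)= A(3,1)–B(4,0)≠ A(3,5)–B(4,5)≠  → 2/3 unlike.
Row 4: B(4,0)–A(5,0)≠ B(4,0)–A(5,1)≠ B(4,5)–A(5,4)≠  → 3/3 unlike.
Row 5: A(5,0)–A(5,1)= A(5,1)–A(5,2)=  → 0/2 unlike.
Total adjacent occupied pairs: 25; unlike-type pairs: 12.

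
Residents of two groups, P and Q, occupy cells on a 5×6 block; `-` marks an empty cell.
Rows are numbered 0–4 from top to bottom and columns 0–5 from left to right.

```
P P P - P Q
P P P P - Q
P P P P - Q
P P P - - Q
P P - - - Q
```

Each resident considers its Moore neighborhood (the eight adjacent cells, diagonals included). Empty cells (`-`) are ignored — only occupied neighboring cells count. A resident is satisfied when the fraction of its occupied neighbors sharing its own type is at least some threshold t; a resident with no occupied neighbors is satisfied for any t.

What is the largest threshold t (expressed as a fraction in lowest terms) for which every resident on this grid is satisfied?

1/3

(0,0)P 3/3
(0,1)P 5/5
(0,2)P 4/4
(0,4)P 1/3
(0,5)Q 1/2
(1,0)P 5/5
(1,1)P 8/8
(1,2)P 7/7
(1,3)P 5/5
(1,5)Q 2/3
(2,0)P 5/5
(2,1)P 8/8
(2,2)P 7/7
(2,3)P 4/4
(2,5)Q 2/2
(3,0)P 5/5
(3,1)P 7/7
(3,2)P 5/5
(3,5)Q 2/2
(4,0)P 3/3
(4,1)P 4/4
(4,5)Q 1/1
The smallest same-type fraction is 1/3 at (0,4), which reduces to 1/3. Any threshold above that leaves this resident unsatisfied.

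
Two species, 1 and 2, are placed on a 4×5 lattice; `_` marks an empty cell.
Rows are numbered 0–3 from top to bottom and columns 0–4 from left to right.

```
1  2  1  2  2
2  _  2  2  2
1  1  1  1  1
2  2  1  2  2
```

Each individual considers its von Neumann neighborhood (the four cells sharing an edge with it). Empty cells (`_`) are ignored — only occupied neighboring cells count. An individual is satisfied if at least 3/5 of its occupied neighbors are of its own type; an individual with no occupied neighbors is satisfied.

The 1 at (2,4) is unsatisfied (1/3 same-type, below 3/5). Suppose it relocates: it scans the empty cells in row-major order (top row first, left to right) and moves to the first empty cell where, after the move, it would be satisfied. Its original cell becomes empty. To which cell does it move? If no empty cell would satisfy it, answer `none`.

none

Vacating (2,4). Empty cells in order:
  (1,1): 1/4 same-type → still unsatisfied.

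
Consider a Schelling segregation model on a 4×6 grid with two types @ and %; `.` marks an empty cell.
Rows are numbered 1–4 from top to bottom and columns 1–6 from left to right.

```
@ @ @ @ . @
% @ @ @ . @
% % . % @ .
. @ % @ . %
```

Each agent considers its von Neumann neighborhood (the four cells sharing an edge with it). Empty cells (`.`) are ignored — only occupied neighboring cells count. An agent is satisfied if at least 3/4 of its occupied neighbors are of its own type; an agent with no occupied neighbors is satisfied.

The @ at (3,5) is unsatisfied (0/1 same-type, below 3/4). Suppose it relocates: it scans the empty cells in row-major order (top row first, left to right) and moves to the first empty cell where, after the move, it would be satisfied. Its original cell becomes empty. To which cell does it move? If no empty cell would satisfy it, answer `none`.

(1,5)

Vacating (3,5). Empty cells in order:
  (1,5): 2/2 same-type → satisfied — stop here.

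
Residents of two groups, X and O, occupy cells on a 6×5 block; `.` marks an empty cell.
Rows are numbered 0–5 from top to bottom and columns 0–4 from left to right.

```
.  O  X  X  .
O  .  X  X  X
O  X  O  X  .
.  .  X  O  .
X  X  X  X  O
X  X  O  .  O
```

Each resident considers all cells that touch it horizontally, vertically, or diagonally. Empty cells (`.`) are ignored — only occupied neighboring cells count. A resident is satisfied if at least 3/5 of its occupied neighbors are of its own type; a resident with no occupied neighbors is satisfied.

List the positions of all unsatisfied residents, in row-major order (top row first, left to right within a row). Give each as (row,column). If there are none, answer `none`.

Row 0: (0,1)O 1/3 ✗ · (0,2)X 3/4 ✓ · (0,3)X 4/4 ✓
Row 1: (1,0)O 2/3 ✓ · (1,2)X 5/7 ✓ · (1,3)X 5/6 ✓ · (1,4)X 3/3 ✓
Row 2: (2,0)O 1/2 ✗ · (2,1)X 2/5 ✗ · (2,2)O 1/6 ✗ · (2,3)X 4/6 ✓
Row 3: (3,2)X 5/7 ✓ · (3,3)O 2/6 ✗
Row 4: (4,0)X 3/3 ✓ · (4,1)X 5/6 ✓ · (4,2)X 4/6 ✓ · (4,3)X 2/6 ✗ · (4,4)O 2/3 ✓
Row 5: (5,0)X 3/3 ✓ · (5,1)X 4/5 ✓ · (5,2)O 0/4 ✗ · (5,4)O 1/2 ✗

(0,1), (2,0), (2,1), (2,2), (3,3), (4,3), (5,2), (5,4)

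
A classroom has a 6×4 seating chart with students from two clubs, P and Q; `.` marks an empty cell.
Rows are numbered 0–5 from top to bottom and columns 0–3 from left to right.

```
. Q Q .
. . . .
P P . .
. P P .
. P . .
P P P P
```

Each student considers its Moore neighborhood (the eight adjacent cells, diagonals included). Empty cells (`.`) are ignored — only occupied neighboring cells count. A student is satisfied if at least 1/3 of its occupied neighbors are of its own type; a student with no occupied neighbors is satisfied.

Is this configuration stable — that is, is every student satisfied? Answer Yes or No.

Row 0: (0,1)Q 1/1 ✓ · (0,2)Q 1/1 ✓
Row 2: (2,0)P 2/2 ✓ · (2,1)P 3/3 ✓
Row 3: (3,1)P 4/4 ✓ · (3,2)P 3/3 ✓
Row 4: (4,1)P 5/5 ✓
Row 5: (5,0)P 2/2 ✓ · (5,1)P 3/3 ✓ · (5,2)P 3/3 ✓ · (5,3)P 1/1 ✓
All meet the threshold, so the configuration is stable.

Yes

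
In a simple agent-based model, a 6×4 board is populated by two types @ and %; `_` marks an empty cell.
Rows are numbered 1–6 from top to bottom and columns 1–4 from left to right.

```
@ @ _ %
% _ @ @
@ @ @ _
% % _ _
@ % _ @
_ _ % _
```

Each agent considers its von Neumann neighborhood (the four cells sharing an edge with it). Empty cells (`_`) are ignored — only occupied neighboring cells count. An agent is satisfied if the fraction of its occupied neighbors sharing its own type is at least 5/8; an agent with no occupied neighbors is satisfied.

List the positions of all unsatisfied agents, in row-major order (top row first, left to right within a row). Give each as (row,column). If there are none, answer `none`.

(1,1), (1,4), (2,1), (2,4), (3,1), (4,1), (5,1), (5,2)

(1,1)@ 1/2 unhappy
(1,2)@ 1/1 ok
(1,4)% 0/1 unhappy
(2,1)% 0/2 unhappy
(2,3)@ 2/2 ok
(2,4)@ 1/2 unhappy
(3,1)@ 1/3 unhappy
(3,2)@ 2/3 ok
(3,3)@ 2/2 ok
(4,1)% 1/3 unhappy
(4,2)% 2/3 ok
(5,1)@ 0/2 unhappy
(5,2)% 1/2 unhappy
(5,4)@ 0/0 ok
(6,3)% 0/0 ok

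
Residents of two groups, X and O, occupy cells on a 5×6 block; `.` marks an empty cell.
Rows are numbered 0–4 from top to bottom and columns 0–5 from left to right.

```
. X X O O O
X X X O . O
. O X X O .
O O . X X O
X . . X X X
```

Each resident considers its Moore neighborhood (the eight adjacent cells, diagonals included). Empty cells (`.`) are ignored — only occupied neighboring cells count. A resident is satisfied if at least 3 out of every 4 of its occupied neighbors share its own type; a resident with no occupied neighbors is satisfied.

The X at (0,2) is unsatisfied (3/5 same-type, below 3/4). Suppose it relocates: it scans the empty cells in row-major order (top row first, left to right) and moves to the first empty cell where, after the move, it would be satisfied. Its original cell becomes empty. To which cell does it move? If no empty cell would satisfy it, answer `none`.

(0,0)

Vacating (0,2). Empty cells in order:
  (0,0): 3/3 same-type → satisfied — stop here.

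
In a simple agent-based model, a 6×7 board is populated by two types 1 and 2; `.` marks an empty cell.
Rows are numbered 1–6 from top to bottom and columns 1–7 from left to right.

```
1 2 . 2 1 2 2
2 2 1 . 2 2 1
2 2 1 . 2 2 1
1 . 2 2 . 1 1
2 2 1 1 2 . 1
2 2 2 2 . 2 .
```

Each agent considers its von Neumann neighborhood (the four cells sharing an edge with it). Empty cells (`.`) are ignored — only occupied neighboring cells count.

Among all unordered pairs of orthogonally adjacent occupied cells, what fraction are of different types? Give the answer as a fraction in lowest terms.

5/11

Scan each occupied cell's neighbors to the right and below so each pair is counted once.
Row 1: 1(1,1)–2(1,2)≠ 1(1,1)–2(2,1)≠ 2(1,2)–2(2,2)= 2(1,4)–1(1,5)≠ 1(1,5)–2(1,6)≠ 1(1,5)–2(2,5)≠ 2(1,6)–2(1,7)= 2(1,6)–2(2,6)= 2(1,7)–1(2,7)≠  → 6/9 unlike.
Row 2: 2(2,1)–2(2,2)= 2(2,1)–2(3,1)= 2(2,2)–1(2,3)≠ 2(2,2)–2(3,2)= 1(2,3)–1(3,3)= 2(2,5)–2(2,6)= 2(2,5)–2(3,5)= 2(2,6)–1(2,7)≠ 2(2,6)–2(3,6)= 1(2,7)–1(3,7)=  → 2/10 unlike.
Row 3: 2(3,1)–2(3,2)= 2(3,1)–1(4,1)≠ 2(3,2)–1(3,3)≠ 1(3,3)–2(4,3)≠ 2(3,5)–2(3,6)= 2(3,6)–1(3,7)≠ 2(3,6)–1(4,6)≠ 1(3,7)–1(4,7)=  → 5/8 unlike.
Row 4: 1(4,1)–2(5,1)≠ 2(4,3)–2(4,4)= 2(4,3)–1(5,3)≠ 2(4,4)–1(5,4)≠ 1(4,6)–1(4,7)= 1(4,7)–1(5,7)=  → 3/6 unlike.
Row 5: 2(5,1)–2(5,2)= 2(5,1)–2(6,1)= 2(5,2)–1(5,3)≠ 2(5,2)–2(6,2)= 1(5,3)–1(5,4)= 1(5,3)–2(6,3)≠ 1(5,4)–2(5,5)≠ 1(5,4)–2(6,4)≠  → 4/8 unlike.
Row 6: 2(6,1)–2(6,2)= 2(6,2)–2(6,3)= 2(6,3)–2(6,4)=  → 0/3 unlike.
Total adjacent occupied pairs: 44; unlike-type pairs: 20.
20/44 reduces to 5/11.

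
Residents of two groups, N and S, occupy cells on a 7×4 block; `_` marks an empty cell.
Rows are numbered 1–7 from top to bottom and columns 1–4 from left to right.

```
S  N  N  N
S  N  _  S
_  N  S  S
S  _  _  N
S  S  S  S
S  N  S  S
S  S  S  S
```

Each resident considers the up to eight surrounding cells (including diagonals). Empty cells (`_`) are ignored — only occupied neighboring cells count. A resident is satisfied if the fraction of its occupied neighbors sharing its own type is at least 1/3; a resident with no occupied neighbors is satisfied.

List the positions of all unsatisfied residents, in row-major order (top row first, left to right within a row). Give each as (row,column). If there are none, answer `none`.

(1,1)S 1/3 ok
(1,2)N 2/4 ok
(1,3)N 3/4 ok
(1,4)N 1/2 ok
(2,1)S 1/4 unhappy
(2,2)N 3/6 ok
(2,4)S 2/4 ok
(3,2)N 1/4 unhappy
(3,3)S 2/5 ok
(3,4)S 2/3 ok
(4,1)S 2/3 ok
(4,4)N 0/4 unhappy
(5,1)S 3/4 ok
(5,2)S 5/6 ok
(5,3)S 4/6 ok
(5,4)S 3/4 ok
(6,1)S 4/5 ok
(6,2)N 0/8 unhappy
(6,3)S 7/8 ok
(6,4)S 5/5 ok
(7,1)S 2/3 ok
(7,2)S 4/5 ok
(7,3)S 4/5 ok
(7,4)S 3/3 ok

(2,1), (3,2), (4,4), (6,2)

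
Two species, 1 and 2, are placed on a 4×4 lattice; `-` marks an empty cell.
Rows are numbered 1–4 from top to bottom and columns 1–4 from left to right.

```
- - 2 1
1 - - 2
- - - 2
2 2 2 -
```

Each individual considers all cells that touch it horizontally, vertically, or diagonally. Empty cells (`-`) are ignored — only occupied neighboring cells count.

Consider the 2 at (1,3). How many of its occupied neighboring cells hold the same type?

1

Occupied neighbors of (1,3): (1,4)=1, (2,4)=2.
Same type (2): 1 of 2.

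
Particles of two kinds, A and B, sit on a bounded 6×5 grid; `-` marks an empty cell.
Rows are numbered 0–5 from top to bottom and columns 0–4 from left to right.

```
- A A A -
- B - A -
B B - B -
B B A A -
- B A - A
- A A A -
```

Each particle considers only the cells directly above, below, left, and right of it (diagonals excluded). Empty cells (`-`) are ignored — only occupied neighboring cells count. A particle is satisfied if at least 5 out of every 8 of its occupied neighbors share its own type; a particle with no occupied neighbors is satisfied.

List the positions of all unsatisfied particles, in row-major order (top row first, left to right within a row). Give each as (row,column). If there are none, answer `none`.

Row 0: (0,1)A 1/2 unhappy · (0,2)A 2/2 ok · (0,3)A 2/2 ok
Row 1: (1,1)B 1/2 unhappy · (1,3)A 1/2 unhappy
Row 2: (2,0)B 2/2 ok · (2,1)B 3/3 ok · (2,3)B 0/2 unhappy
Row 3: (3,0)B 2/2 ok · (3,1)B 3/4 ok · (3,2)A 2/3 ok · (3,3)A 1/2 unhappy
Row 4: (4,1)B 1/3 unhappy · (4,2)A 2/3 ok · (4,4)A 0/0 ok
Row 5: (5,1)A 1/2 unhappy · (5,2)A 3/3 ok · (5,3)A 1/1 ok

(0,1), (1,1), (1,3), (2,3), (3,3), (4,1), (5,1)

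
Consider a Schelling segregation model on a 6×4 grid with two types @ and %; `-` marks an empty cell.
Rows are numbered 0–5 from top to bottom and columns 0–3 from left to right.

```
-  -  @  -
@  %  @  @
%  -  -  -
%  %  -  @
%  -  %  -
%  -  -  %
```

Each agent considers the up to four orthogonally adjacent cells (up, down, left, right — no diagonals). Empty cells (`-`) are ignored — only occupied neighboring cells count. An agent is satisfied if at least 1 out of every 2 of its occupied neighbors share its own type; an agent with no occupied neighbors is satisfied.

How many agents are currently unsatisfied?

2

(0,2)@ 1/1 ok
(1,0)@ 0/2 unhappy
(1,1)% 0/2 unhappy
(1,2)@ 2/3 ok
(1,3)@ 1/1 ok
(2,0)% 1/2 ok
(3,0)% 3/3 ok
(3,1)% 1/1 ok
(3,3)@ 0/0 ok
(4,0)% 2/2 ok
(4,2)% 0/0 ok
(5,0)% 1/1 ok
(5,3)% 0/0 ok
Unsatisfied: (1,0), (1,1) — 2 in total.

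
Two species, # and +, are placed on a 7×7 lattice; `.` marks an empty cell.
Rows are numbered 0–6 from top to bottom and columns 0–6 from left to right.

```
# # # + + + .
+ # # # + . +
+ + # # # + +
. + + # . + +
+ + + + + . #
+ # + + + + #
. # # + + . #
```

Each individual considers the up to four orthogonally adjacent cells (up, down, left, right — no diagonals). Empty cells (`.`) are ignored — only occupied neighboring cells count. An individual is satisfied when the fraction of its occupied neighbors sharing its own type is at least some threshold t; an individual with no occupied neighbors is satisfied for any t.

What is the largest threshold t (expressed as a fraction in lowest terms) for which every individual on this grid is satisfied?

1/4

Row 0: (0,0)# 1/2 · (0,1)# 3/3 · (0,2)# 2/3 · (0,3)+ 1/3 · (0,4)+ 3/3 · (0,5)+ 1/1
Row 1: (1,0)+ 1/3 · (1,1)# 2/4 · (1,2)# 4/4 · (1,3)# 2/4 · (1,4)+ 1/3 · (1,6)+ 1/1
Row 2: (2,0)+ 2/2 · (2,1)+ 2/4 · (2,2)# 2/4 · (2,3)# 4/4 · (2,4)# 1/3 · (2,5)+ 2/3 · (2,6)+ 3/3
Row 3: (3,1)+ 3/3 · (3,2)+ 2/4 · (3,3)# 1/3 · (3,5)+ 2/2 · (3,6)+ 2/3
Row 4: (4,0)+ 2/2 · (4,1)+ 3/4 · (4,2)+ 4/4 · (4,3)+ 3/4 · (4,4)+ 2/2 · (4,6)# 1/2
Row 5: (5,0)+ 1/2 · (5,1)# 1/4 · (5,2)+ 2/4 · (5,3)+ 4/4 · (5,4)+ 4/4 · (5,5)+ 1/2 · (5,6)# 2/3
Row 6: (6,1)# 2/2 · (6,2)# 1/3 · (6,3)+ 2/3 · (6,4)+ 2/2 · (6,6)# 1/1
The smallest same-type fraction is 1/4 at (5,1), which reduces to 1/4. Any threshold above that leaves this individual unsatisfied.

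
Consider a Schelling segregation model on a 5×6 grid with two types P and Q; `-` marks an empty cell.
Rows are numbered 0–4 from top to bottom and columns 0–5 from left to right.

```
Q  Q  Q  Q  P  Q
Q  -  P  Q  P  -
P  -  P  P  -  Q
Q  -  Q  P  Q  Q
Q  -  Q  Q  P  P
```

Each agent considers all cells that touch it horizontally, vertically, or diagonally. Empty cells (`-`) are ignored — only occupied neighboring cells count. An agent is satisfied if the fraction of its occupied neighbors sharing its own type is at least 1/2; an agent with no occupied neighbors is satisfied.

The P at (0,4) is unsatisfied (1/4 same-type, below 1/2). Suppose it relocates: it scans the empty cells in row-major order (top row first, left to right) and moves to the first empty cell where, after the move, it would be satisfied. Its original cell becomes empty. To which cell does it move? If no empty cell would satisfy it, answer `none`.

(2,1)

Vacating (0,4). Empty cells in order:
  (1,1): 3/7 same-type → still unsatisfied.
  (1,5): 1/3 same-type → still unsatisfied.
  (2,1): 3/6 same-type → satisfied — stop here.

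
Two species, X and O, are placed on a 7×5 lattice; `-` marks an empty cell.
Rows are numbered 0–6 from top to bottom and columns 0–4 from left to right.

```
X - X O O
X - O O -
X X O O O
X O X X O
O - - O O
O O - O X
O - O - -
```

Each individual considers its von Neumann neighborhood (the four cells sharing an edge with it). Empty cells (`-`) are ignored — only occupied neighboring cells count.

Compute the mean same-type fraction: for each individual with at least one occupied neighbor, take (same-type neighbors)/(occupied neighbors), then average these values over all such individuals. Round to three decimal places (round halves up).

0.633

(0,0)X 1/1
(0,2)X 0/2
(0,3)O 2/3
(0,4)O 1/1
(1,0)X 2/2
(1,2)O 2/3
(1,3)O 3/3
(2,0)X 3/3
(2,1)X 1/3
(2,2)O 2/4
(2,3)O 3/4
(2,4)O 2/2
(3,0)X 1/3
(3,1)O 0/3
(3,2)X 1/3
(3,3)X 1/4
(3,4)O 2/3
(4,0)O 1/2
(4,3)O 2/3
(4,4)O 2/3
(5,0)O 3/3
(5,1)O 1/1
(5,3)O 1/2
(5,4)X 0/2
(6,0)O 1/1
(6,2)O — no occupied neighbors
Sum over 25 individuals: 1/1 + 0/2 + 2/3 + 1/1 + 2/2 + 2/3 + 3/3 + 3/3 + 1/3 + 2/4 + 3/4 + 2/2 + 1/3 + 0/3 + 1/3 + 1/4 + 2/3 + 1/2 + 2/3 + 2/3 + 3/3 + 1/1 + 1/2 + 0/2 + 1/1 = 95/6; mean = 95/6 ÷ 25 = 19/30 = 0.633333… → 0.633.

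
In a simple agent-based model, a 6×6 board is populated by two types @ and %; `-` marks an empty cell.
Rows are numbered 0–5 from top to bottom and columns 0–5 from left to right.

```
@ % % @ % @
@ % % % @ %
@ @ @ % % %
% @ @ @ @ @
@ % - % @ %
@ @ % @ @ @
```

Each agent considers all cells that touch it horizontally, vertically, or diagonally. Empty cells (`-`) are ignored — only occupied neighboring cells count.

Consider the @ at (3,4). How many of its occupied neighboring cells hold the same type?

3

Occupied neighbors of (3,4): (2,3)=%, (2,4)=%, (2,5)=%, (3,3)=@, (3,5)=@, (4,3)=%, (4,4)=@, (4,5)=%.
Same type (@): 3 of 8.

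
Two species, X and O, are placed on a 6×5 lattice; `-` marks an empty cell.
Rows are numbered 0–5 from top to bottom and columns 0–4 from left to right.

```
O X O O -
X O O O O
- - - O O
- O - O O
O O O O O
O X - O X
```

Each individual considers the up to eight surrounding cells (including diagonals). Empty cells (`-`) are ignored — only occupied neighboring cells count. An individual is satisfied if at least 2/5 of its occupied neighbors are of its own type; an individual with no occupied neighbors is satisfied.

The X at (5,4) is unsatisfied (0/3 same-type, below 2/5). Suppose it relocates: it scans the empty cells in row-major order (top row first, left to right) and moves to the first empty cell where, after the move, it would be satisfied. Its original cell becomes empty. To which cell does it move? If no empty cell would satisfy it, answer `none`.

none

Vacating (5,4). Empty cells in order:
  (0,4): 0/3 same-type → still unsatisfied.
  (2,0): 1/3 same-type → still unsatisfied.
  (2,1): 1/4 same-type → still unsatisfied.
  (2,2): 0/6 same-type → still unsatisfied.
  (3,0): 0/3 same-type → still unsatisfied.
  (3,2): 0/6 same-type → still unsatisfied.
  (5,2): 1/5 same-type → still unsatisfied.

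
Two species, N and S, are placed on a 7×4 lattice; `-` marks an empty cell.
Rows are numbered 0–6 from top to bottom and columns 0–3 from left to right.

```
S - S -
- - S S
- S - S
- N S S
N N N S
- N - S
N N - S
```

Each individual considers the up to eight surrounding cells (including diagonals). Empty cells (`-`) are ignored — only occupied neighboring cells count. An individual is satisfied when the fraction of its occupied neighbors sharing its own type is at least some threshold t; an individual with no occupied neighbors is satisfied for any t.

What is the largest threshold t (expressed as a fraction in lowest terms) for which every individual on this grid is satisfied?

(0,0)S — no occupied neighbors
(0,2)S 2/2
(1,2)S 4/4
(1,3)S 3/3
(2,1)S 2/3
(2,3)S 4/4
(3,1)N 3/5
(3,2)S 4/7
(3,3)S 3/4
(4,0)N 3/3
(4,1)N 4/5
(4,2)N 3/7
(4,3)S 3/4
(5,1)N 5/5
(5,3)S 2/3
(6,0)N 2/2
(6,1)N 2/2
(6,3)S 1/1
The smallest same-type fraction is 3/7 at (4,2), which reduces to 3/7. Any threshold above that leaves this individual unsatisfied.

3/7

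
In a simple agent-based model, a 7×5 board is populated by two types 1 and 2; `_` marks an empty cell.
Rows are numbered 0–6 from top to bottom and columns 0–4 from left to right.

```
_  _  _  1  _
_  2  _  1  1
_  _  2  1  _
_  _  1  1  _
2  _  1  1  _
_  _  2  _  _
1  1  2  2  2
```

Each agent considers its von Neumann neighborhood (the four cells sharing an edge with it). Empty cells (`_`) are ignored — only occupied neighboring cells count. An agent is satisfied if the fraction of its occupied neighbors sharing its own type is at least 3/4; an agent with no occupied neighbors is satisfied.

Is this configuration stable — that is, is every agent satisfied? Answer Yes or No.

Row 0: (0,3)1 1/1 ✓
Row 1: (1,1)2 0/0 ✓ · (1,3)1 3/3 ✓ · (1,4)1 1/1 ✓
Row 2: (2,2)2 0/2 ✗ · (2,3)1 2/3 ✗
Row 3: (3,2)1 2/3 ✗ · (3,3)1 3/3 ✓
Row 4: (4,0)2 0/0 ✓ · (4,2)1 2/3 ✗ · (4,3)1 2/2 ✓
Row 5: (5,2)2 1/2 ✗
Row 6: (6,0)1 1/1 ✓ · (6,1)1 1/2 ✗ · (6,2)2 2/3 ✗ · (6,3)2 2/2 ✓ · (6,4)2 1/1 ✓
For instance (2,2) has only 0/2 same-type neighbors, below 3/4.

No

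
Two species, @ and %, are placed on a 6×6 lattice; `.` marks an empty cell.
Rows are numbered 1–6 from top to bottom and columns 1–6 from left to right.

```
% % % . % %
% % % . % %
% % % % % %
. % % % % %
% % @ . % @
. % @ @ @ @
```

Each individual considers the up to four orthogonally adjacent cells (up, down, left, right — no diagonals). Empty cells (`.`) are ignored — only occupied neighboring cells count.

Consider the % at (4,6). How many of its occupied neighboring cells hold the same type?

Occupied neighbors of (4,6): (3,6)=%, (5,6)=@, (4,5)=%.
Same type (%): 2 of 3.

2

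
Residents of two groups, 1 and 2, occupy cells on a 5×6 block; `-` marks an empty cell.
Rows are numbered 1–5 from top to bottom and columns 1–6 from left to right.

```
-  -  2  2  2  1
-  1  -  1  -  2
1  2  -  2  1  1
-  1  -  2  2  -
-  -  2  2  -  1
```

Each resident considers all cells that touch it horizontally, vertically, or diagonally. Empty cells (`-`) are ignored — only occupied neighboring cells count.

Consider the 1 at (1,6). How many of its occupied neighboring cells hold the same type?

0

Occupied neighbors of (1,6): (1,5)=2, (2,6)=2.
Same type (1): 0 of 2.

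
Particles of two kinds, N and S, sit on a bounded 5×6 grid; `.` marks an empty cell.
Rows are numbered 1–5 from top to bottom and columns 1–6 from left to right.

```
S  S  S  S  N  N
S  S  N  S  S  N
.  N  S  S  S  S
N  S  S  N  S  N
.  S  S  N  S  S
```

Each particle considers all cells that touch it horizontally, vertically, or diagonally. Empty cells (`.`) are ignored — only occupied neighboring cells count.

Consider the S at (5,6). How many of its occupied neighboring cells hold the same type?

2

Occupied neighbors of (5,6): (4,5)=S, (4,6)=N, (5,5)=S.
Same type (S): 2 of 3.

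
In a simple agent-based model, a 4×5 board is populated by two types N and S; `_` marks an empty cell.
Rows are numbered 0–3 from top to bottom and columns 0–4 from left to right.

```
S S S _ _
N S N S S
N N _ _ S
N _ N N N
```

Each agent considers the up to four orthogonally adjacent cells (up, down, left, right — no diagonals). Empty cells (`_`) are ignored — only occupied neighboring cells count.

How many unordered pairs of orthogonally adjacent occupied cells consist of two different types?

Scan each occupied cell's neighbors to the right and below so each pair is counted once.
From row 0: 2 unlike of 5 pairs (running 2/5).
From row 1: 4 unlike of 7 pairs (running 6/12).
From row 2: 1 unlike of 3 pairs (running 7/15).
From row 3: 0 unlike of 2 pairs (running 7/17).
Total adjacent occupied pairs: 17; unlike-type pairs: 7.

7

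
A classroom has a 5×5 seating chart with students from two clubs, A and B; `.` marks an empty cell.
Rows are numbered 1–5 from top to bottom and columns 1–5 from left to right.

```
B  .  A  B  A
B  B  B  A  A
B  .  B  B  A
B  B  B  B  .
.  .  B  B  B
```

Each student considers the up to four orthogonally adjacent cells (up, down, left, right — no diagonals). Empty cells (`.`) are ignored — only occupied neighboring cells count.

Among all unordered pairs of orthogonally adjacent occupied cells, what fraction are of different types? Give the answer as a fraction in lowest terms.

7/26

Scan each occupied cell's neighbors to the right and below so each pair is counted once.
Row 1: B(1,1)–B(2,1)= A(1,3)–B(1,4)≠ A(1,3)–B(2,3)≠ B(1,4)–A(1,5)≠ B(1,4)–A(2,4)≠ A(1,5)–A(2,5)=  → 4/6 unlike.
Row 2: B(2,1)–B(2,2)= B(2,1)–B(3,1)= B(2,2)–B(2,3)= B(2,3)–A(2,4)≠ B(2,3)–B(3,3)= A(2,4)–A(2,5)= A(2,4)–B(3,4)≠ A(2,5)–A(3,5)=  → 2/8 unlike.
Row 3: B(3,1)–B(4,1)= B(3,3)–B(3,4)= B(3,3)–B(4,3)= B(3,4)–A(3,5)≠ B(3,4)–B(4,4)=  → 1/5 unlike.
Row 4: B(4,1)–B(4,2)= B(4,2)–B(4,3)= B(4,3)–B(4,4)= B(4,3)–B(5,3)= B(4,4)–B(5,4)=  → 0/5 unlike.
Row 5: B(5,3)–B(5,4)= B(5,4)–B(5,5)=  → 0/2 unlike.
Total adjacent occupied pairs: 26; unlike-type pairs: 7.
7/26 is already in lowest terms.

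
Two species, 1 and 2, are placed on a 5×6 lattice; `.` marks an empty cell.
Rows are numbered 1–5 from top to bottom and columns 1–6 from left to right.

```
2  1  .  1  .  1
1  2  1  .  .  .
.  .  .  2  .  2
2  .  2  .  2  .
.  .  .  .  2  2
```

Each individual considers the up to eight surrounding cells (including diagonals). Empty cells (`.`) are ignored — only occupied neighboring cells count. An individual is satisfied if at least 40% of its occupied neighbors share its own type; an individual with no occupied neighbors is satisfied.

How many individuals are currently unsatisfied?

(1,1)2 1/3 ✗
(1,2)1 2/4 ✓
(1,4)1 1/1 ✓
(1,6)1 0/0 ✓
(2,1)1 1/3 ✗
(2,2)2 1/4 ✗
(2,3)1 2/4 ✓
(3,4)2 2/3 ✓
(3,6)2 1/1 ✓
(4,1)2 0/0 ✓
(4,3)2 1/1 ✓
(4,5)2 4/4 ✓
(5,5)2 2/2 ✓
(5,6)2 2/2 ✓
Unsatisfied: (1,1), (2,1), (2,2) — 3 in total.

3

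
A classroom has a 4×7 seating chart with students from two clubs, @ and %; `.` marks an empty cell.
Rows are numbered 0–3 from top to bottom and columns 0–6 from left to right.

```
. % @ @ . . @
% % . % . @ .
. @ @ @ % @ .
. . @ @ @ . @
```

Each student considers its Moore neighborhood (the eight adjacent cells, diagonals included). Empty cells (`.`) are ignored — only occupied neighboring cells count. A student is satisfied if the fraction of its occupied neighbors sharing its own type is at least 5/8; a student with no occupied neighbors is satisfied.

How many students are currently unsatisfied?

6

(0,1)% 2/3 satisfied
(0,2)@ 1/4 not
(0,3)@ 1/2 not
(0,6)@ 1/1 satisfied
(1,0)% 2/3 satisfied
(1,1)% 2/5 not
(1,3)% 1/5 not
(1,5)@ 2/3 satisfied
(2,1)@ 2/4 not
(2,2)@ 4/6 satisfied
(2,3)@ 4/6 satisfied
(2,4)% 1/6 not
(2,5)@ 3/4 satisfied
(3,2)@ 4/4 satisfied
(3,3)@ 4/5 satisfied
(3,4)@ 3/4 satisfied
(3,6)@ 1/1 satisfied
Unsatisfied: (0,2), (0,3), (1,1), (1,3), (2,1), (2,4) — 6 in total.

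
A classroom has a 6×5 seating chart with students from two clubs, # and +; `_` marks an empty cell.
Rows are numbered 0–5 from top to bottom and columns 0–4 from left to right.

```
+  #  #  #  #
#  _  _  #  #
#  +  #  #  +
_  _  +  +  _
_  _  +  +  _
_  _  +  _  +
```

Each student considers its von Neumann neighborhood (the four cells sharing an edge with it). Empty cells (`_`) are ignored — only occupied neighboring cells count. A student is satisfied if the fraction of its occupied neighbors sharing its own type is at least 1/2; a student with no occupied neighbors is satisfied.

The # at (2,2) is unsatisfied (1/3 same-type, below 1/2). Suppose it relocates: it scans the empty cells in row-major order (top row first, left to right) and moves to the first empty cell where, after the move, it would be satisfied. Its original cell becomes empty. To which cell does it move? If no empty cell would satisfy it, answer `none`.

Vacating (2,2). Empty cells in order:
  (1,1): 2/3 same-type → satisfied — stop here.

(1,1)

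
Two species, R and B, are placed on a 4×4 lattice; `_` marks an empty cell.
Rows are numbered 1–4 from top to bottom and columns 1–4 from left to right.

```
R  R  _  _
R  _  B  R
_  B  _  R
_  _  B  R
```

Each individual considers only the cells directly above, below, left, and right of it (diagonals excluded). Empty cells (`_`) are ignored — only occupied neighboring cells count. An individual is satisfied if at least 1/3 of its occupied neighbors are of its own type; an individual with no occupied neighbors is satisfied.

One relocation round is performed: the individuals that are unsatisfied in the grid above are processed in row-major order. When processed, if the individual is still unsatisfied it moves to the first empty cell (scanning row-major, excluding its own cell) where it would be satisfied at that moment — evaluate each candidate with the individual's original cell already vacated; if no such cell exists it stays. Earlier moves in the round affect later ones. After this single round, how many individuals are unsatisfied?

0

Initially unsatisfied (in order): (2,3), (4,3).
  (2,3) → (2,2).
  (4,3) → (2,3).
Resulting grid:
R R _ _
R B B R
_ B _ R
_ _ _ R
All satisfied now.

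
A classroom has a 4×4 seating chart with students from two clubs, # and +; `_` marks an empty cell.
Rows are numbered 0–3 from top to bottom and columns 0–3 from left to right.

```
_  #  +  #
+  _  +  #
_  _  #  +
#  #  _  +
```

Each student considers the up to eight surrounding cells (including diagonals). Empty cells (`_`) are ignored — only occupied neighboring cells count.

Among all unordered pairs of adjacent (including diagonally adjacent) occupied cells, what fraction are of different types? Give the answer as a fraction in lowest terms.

11/18

Scan each occupied cell's neighbors to the right and below (and the two forward diagonals) so each pair is counted once.
Row 0: #(0,1)–+(0,2)≠ #(0,1)–+(1,2)≠ #(0,1)–+(1,0)≠ +(0,2)–#(0,3)≠ +(0,2)–+(1,2)= +(0,2)–#(1,3)≠ #(0,3)–#(1,3)= #(0,3)–+(1,2)≠  → 6/8 unlike.
Row 1: +(1,2)–#(1,3)≠ +(1,2)–#(2,2)≠ +(1,2)–+(2,3)= #(1,3)–+(2,3)≠ #(1,3)–#(2,2)=  → 3/5 unlike.
Row 2: #(2,2)–+(2,3)≠ #(2,2)–+(3,3)≠ #(2,2)–#(3,1)= +(2,3)–+(3,3)=  → 2/4 unlike.
Row 3: #(3,0)–#(3,1)=  → 0/1 unlike.
Total adjacent occupied pairs: 18; unlike-type pairs: 11.
11/18 is already in lowest terms.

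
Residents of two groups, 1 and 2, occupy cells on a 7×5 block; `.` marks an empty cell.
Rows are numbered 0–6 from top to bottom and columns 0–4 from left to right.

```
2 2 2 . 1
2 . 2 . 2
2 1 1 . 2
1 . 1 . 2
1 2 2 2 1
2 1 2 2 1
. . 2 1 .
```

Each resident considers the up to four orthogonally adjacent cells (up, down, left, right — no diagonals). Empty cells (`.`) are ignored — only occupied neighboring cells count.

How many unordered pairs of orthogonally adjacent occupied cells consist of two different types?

15

Scan each occupied cell's neighbors to the right and below so each pair is counted once.
Row 0: 2(0,0)–2(0,1)= 2(0,0)–2(1,0)= 2(0,1)–2(0,2)= 2(0,2)–2(1,2)= 1(0,4)–2(1,4)≠  → 1/5 unlike.
Row 1: 2(1,0)–2(2,0)= 2(1,2)–1(2,2)≠ 2(1,4)–2(2,4)=  → 1/3 unlike.
Row 2: 2(2,0)–1(2,1)≠ 2(2,0)–1(3,0)≠ 1(2,1)–1(2,2)= 1(2,2)–1(3,2)= 2(2,4)–2(3,4)=  → 2/5 unlike.
Row 3: 1(3,0)–1(4,0)= 1(3,2)–2(4,2)≠ 2(3,4)–1(4,4)≠  → 2/3 unlike.
Row 4: 1(4,0)–2(4,1)≠ 1(4,0)–2(5,0)≠ 2(4,1)–2(4,2)= 2(4,1)–1(5,1)≠ 2(4,2)–2(4,3)= 2(4,2)–2(5,2)= 2(4,3)–1(4,4)≠ 2(4,3)–2(5,3)= 1(4,4)–1(5,4)=  → 4/9 unlike.
Row 5: 2(5,0)–1(5,1)≠ 1(5,1)–2(5,2)≠ 2(5,2)–2(5,3)= 2(5,2)–2(6,2)= 2(5,3)–1(5,4)≠ 2(5,3)–1(6,3)≠  → 4/6 unlike.
Row 6: 2(6,2)–1(6,3)≠  → 1/1 unlike.
Total adjacent occupied pairs: 32; unlike-type pairs: 15.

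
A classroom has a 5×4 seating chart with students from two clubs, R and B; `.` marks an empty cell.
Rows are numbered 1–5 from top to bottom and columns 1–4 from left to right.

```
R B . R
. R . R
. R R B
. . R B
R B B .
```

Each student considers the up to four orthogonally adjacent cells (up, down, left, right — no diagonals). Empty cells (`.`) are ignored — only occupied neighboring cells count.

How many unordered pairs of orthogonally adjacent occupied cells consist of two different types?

7

Scan each occupied cell's neighbors to the right and below so each pair is counted once.
Row 1: R(1,1)–B(1,2)≠ B(1,2)–R(2,2)≠ R(1,4)–R(2,4)=  → 2/3 unlike.
Row 2: R(2,2)–R(3,2)= R(2,4)–B(3,4)≠  → 1/2 unlike.
Row 3: R(3,2)–R(3,3)= R(3,3)–B(3,4)≠ R(3,3)–R(4,3)= B(3,4)–B(4,4)=  → 1/4 unlike.
Row 4: R(4,3)–B(4,4)≠ R(4,3)–B(5,3)≠  → 2/2 unlike.
Row 5: R(5,1)–B(5,2)≠ B(5,2)–B(5,3)=  → 1/2 unlike.
Total adjacent occupied pairs: 13; unlike-type pairs: 7.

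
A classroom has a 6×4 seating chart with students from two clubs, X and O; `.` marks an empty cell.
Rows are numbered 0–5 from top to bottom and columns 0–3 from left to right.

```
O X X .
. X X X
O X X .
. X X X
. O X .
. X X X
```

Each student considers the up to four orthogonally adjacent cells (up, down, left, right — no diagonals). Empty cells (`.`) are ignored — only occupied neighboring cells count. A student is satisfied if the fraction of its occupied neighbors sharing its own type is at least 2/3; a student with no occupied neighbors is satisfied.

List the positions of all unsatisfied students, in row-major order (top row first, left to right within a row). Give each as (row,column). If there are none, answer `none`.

(0,0), (2,0), (4,1), (5,1)

Row 0: (0,0)O 0/1 unhappy · (0,1)X 2/3 ok · (0,2)X 2/2 ok
Row 1: (1,1)X 3/3 ok · (1,2)X 4/4 ok · (1,3)X 1/1 ok
Row 2: (2,0)O 0/1 unhappy · (2,1)X 3/4 ok · (2,2)X 3/3 ok
Row 3: (3,1)X 2/3 ok · (3,2)X 4/4 ok · (3,3)X 1/1 ok
Row 4: (4,1)O 0/3 unhappy · (4,2)X 2/3 ok
Row 5: (5,1)X 1/2 unhappy · (5,2)X 3/3 ok · (5,3)X 1/1 ok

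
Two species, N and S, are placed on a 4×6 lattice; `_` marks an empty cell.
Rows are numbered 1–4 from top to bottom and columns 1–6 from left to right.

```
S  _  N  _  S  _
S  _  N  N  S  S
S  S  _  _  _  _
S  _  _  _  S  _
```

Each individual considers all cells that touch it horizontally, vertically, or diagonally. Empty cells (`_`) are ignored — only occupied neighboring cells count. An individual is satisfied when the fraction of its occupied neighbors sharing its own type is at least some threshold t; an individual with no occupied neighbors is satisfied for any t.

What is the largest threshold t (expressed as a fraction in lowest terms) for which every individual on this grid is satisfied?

(1,1)S 1/1
(1,3)N 2/2
(1,5)S 2/3
(2,1)S 3/3
(2,3)N 2/3
(2,4)N 2/4
(2,5)S 2/3
(2,6)S 2/2
(3,1)S 3/3
(3,2)S 3/4
(4,1)S 2/2
(4,5)S — no occupied neighbors
The smallest same-type fraction is 2/4 at (2,4), which reduces to 1/2. Any threshold above that leaves this individual unsatisfied.

1/2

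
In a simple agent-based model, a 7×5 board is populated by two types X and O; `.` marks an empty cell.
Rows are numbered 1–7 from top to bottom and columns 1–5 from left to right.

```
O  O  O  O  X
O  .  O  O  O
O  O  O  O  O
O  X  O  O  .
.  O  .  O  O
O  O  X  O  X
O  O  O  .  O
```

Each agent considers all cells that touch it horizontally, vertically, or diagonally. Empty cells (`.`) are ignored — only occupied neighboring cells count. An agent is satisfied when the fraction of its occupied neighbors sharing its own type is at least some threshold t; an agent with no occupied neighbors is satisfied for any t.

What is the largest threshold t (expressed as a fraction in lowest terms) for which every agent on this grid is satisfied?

(1,1)O 2/2
(1,2)O 4/4
(1,3)O 4/4
(1,4)O 4/5
(1,5)X 0/3
(2,1)O 4/4
(2,3)O 7/7
(2,4)O 7/8
(2,5)O 4/5
(3,1)O 3/4
(3,2)O 6/7
(3,3)O 6/7
(3,4)O 7/7
(3,5)O 4/4
(4,1)O 3/4
(4,2)X 0/6
(4,3)O 6/7
(4,4)O 6/6
(5,2)O 4/6
(5,4)O 4/6
(5,5)O 3/4
(6,1)O 4/4
(6,2)O 5/6
(6,3)X 0/6
(6,4)O 4/6
(6,5)X 0/4
(7,1)O 3/3
(7,2)O 4/5
(7,3)O 3/4
(7,5)O 1/2
The smallest same-type fraction is 0/3 at (1,5), which reduces to 0/1. Any threshold above that leaves this agent unsatisfied.

0/1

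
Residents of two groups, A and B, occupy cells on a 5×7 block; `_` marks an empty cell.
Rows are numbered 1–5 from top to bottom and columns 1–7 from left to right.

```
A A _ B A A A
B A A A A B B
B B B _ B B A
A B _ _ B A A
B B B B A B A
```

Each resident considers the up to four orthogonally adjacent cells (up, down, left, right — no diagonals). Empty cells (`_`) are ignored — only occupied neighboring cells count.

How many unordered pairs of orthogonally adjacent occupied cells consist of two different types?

22

Scan each occupied cell's neighbors to the right and below so each pair is counted once.
From row 1: 5 unlike of 10 pairs (running 5/10).
From row 2: 6 unlike of 12 pairs (running 11/22).
From row 3: 3 unlike of 9 pairs (running 14/31).
From row 4: 5 unlike of 8 pairs (running 19/39).
From row 5: 3 unlike of 6 pairs (running 22/45).
Total adjacent occupied pairs: 45; unlike-type pairs: 22.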